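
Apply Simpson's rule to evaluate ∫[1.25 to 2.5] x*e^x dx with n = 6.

f(x) = x*e^x
a = 1.25, b = 2.5, n = 6
h = (b - a)/n = 0.208333

Simpson's rule: (h/3)[f(x₀) + 4f(x₁) + 2f(x₂) + ... + f(xₙ)]

x_0 = 1.2500, f(x_0) = 4.362929, coefficient = 1
x_1 = 1.4583, f(x_1) = 6.269067, coefficient = 4
x_2 = 1.6667, f(x_2) = 8.824150, coefficient = 2
x_3 = 1.8750, f(x_3) = 12.226536, coefficient = 4
x_4 = 2.0833, f(x_4) = 16.731656, coefficient = 2
x_5 = 2.2917, f(x_5) = 22.667814, coefficient = 4
x_6 = 2.5000, f(x_6) = 30.456235, coefficient = 1

I ≈ (0.208333/3) × 250.584443 = 17.401697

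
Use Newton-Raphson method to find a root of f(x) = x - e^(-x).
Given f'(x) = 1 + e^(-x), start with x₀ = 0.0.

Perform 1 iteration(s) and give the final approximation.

f(x) = x - e^(-x)
f'(x) = 1 + e^(-x)
x₀ = 0.0

Newton-Raphson formula: x_{n+1} = x_n - f(x_n)/f'(x_n)

Iteration 1:
  f(0.000000) = -1.000000
  f'(0.000000) = 2.000000
  x_1 = 0.000000 - (-1.000000)/2.000000 = 0.500000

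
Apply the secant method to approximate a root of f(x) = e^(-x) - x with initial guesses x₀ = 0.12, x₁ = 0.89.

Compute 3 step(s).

f(x) = e^(-x) - x
x₀ = 0.12, x₁ = 0.89

Secant formula: x_{n+1} = x_n - f(x_n)(x_n - x_{n-1})/(f(x_n) - f(x_{n-1}))

Iteration 1:
  f(0.120000) = 0.766920
  f(0.890000) = -0.479344
  x_2 = 0.890000 - (-0.479344)×(0.890000 - 0.120000)/(-0.479344 - 0.766920)
       = 0.593839
Iteration 2:
  f(0.890000) = -0.479344
  f(0.593839) = -0.041636
  x_3 = 0.593839 - (-0.041636)×(0.593839 - 0.890000)/(-0.041636 - (-0.479344))
       = 0.565668
Iteration 3:
  f(0.593839) = -0.041636
  f(0.565668) = 0.002313
  x_4 = 0.565668 - 0.002313×(0.565668 - 0.593839)/(0.002313 - (-0.041636))
       = 0.567150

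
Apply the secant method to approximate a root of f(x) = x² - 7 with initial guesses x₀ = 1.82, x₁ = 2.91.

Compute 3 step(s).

f(x) = x² - 7
x₀ = 1.82, x₁ = 2.91

Secant formula: x_{n+1} = x_n - f(x_n)(x_n - x_{n-1})/(f(x_n) - f(x_{n-1}))

Iteration 1:
  f(1.820000) = -3.687600
  f(2.910000) = 1.468100
  x_2 = 2.910000 - 1.468100×(2.910000 - 1.820000)/(1.468100 - (-3.687600))
       = 2.599619
Iteration 2:
  f(2.910000) = 1.468100
  f(2.599619) = -0.241979
  x_3 = 2.599619 - (-0.241979)×(2.599619 - 2.910000)/(-0.241979 - 1.468100)
       = 2.643539
Iteration 3:
  f(2.599619) = -0.241979
  f(2.643539) = -0.011703
  x_4 = 2.643539 - (-0.011703)×(2.643539 - 2.599619)/(-0.011703 - (-0.241979))
       = 2.645771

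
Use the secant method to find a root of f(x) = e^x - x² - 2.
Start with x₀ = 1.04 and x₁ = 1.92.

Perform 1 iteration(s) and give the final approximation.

f(x) = e^x - x² - 2
x₀ = 1.04, x₁ = 1.92

Secant formula: x_{n+1} = x_n - f(x_n)(x_n - x_{n-1})/(f(x_n) - f(x_{n-1}))

Iteration 1:
  f(1.040000) = -0.252383
  f(1.920000) = 1.134558
  x_2 = 1.920000 - 1.134558×(1.920000 - 1.040000)/(1.134558 - (-0.252383))
       = 1.200134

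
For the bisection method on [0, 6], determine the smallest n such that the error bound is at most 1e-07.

We need (b-a)/2^n ≤ 1e-07
(6 - 0)/2^n ≤ 1e-07
6/2^n ≤ 1e-07
2^n ≥ 60000000
n ≥ log₂(60000000) = 25.84
n ≥ 26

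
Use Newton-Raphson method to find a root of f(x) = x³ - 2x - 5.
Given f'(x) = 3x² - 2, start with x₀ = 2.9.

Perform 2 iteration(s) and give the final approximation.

f(x) = x³ - 2x - 5
f'(x) = 3x² - 2
x₀ = 2.9

Newton-Raphson formula: x_{n+1} = x_n - f(x_n)/f'(x_n)

Iteration 1:
  f(2.900000) = 13.589000
  f'(2.900000) = 23.230000
  x_1 = 2.900000 - 13.589000/23.230000 = 2.315024
Iteration 2:
  f(2.315024) = 2.776939
  f'(2.315024) = 14.078004
  x_2 = 2.315024 - 2.776939/14.078004 = 2.117770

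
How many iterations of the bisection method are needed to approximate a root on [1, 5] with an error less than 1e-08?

We need (b-a)/2^n ≤ 1e-08
(5 - 1)/2^n ≤ 1e-08
4/2^n ≤ 1e-08
2^n ≥ 400000000
n ≥ log₂(400000000) = 28.58
n ≥ 29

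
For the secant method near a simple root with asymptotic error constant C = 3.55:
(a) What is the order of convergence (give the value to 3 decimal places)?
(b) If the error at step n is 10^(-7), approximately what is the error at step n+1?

(a) Secant method has superlinear convergence with order φ = (1+√5)/2 ≈ 1.618.
    This means |e_{n+1}| ≈ C|e_n|^1.618.

(b) With |e_n| = 10^(-7) and C = 3.55:
    |e_{n+1}| ≈ 3.55 × (10^(-7))^1.618 = 3.55 × 10^(-11.33)

(a) ≈ 1.618 (golden ratio); (b) |e_{n+1}| ≈ 1.675e-11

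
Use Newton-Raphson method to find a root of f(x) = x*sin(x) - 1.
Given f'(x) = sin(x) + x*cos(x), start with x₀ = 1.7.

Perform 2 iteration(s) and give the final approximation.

f(x) = x*sin(x) - 1
f'(x) = sin(x) + x*cos(x)
x₀ = 1.7

Newton-Raphson formula: x_{n+1} = x_n - f(x_n)/f'(x_n)

Iteration 1:
  f(1.700000) = 0.685830
  f'(1.700000) = 0.772629
  x_1 = 1.700000 - 0.685830/0.772629 = 0.812342
Iteration 2:
  f(0.812342) = -0.410320
  f'(0.812342) = 1.284629
  x_2 = 0.812342 - (-0.410320)/1.284629 = 1.131750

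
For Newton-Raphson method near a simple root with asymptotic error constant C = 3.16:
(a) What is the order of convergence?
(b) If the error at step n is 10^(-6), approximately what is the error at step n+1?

(a) Newton-Raphson has quadratic (order 2) convergence near simple roots.
    This means |e_{n+1}| ≈ C|e_n|².

(b) With |e_n| = 10^(-6) and C = 3.16:
    |e_{n+1}| ≈ 3.16 × (10^(-6))² = 3.16 × 10^(-12)

(a) 2 (quadratic); (b) |e_{n+1}| ≈ 3.160e-12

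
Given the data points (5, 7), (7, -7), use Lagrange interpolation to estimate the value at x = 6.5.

Lagrange interpolation formula:
P(x) = Σ yᵢ × Lᵢ(x)
where Lᵢ(x) = Π_{j≠i} (x - xⱼ)/(xᵢ - xⱼ)

L_0(6.5) = (6.5 - 7)/(5 - 7) = 0.250000
L_1(6.5) = (6.5 - 5)/(7 - 5) = 0.750000

P(6.5) = 7×L_0(6.5) + (-7)×L_1(6.5)
P(6.5) = -3.500000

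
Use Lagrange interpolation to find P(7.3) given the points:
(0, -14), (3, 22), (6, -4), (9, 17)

Lagrange interpolation formula:
P(x) = Σ yᵢ × Lᵢ(x)
where Lᵢ(x) = Π_{j≠i} (x - xⱼ)/(xᵢ - xⱼ)

L_0(7.3) = (7.3 - 3)/(0 - 3) × (7.3 - 6)/(0 - 6) × (7.3 - 9)/(0 - 9) = 0.058660
L_1(7.3) = (7.3 - 0)/(3 - 0) × (7.3 - 6)/(3 - 6) × (7.3 - 9)/(3 - 9) = -0.298759
L_2(7.3) = (7.3 - 0)/(6 - 0) × (7.3 - 3)/(6 - 3) × (7.3 - 9)/(6 - 9) = 0.988204
L_3(7.3) = (7.3 - 0)/(9 - 0) × (7.3 - 3)/(9 - 3) × (7.3 - 6)/(9 - 6) = 0.251895

P(7.3) = (-14)×L_0(7.3) + 22×L_1(7.3) + (-4)×L_2(7.3) + 17×L_3(7.3)
P(7.3) = -7.064549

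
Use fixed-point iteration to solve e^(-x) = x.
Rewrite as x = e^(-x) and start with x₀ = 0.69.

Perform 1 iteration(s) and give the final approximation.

Equation: e^(-x) = x
Fixed-point form: x = e^(-x)
x₀ = 0.69

x_1 = g(0.690000) = 0.501576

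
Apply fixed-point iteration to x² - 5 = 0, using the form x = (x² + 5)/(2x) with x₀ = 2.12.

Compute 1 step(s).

Equation: x² - 5 = 0
Fixed-point form: x = (x² + 5)/(2x)
x₀ = 2.12

x_1 = g(2.120000) = 2.239245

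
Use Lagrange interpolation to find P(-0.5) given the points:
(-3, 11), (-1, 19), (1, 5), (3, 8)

Lagrange interpolation formula:
P(x) = Σ yᵢ × Lᵢ(x)
where Lᵢ(x) = Π_{j≠i} (x - xⱼ)/(xᵢ - xⱼ)

L_0(-0.5) = (-0.5 - (-1))/(-3 - (-1)) × (-0.5 - 1)/(-3 - 1) × (-0.5 - 3)/(-3 - 3) = -0.054688
L_1(-0.5) = (-0.5 - (-3))/(-1 - (-3)) × (-0.5 - 1)/(-1 - 1) × (-0.5 - 3)/(-1 - 3) = 0.820312
L_2(-0.5) = (-0.5 - (-3))/(1 - (-3)) × (-0.5 - (-1))/(1 - (-1)) × (-0.5 - 3)/(1 - 3) = 0.273438
L_3(-0.5) = (-0.5 - (-3))/(3 - (-3)) × (-0.5 - (-1))/(3 - (-1)) × (-0.5 - 1)/(3 - 1) = -0.039062

P(-0.5) = 11×L_0(-0.5) + 19×L_1(-0.5) + 5×L_2(-0.5) + 8×L_3(-0.5)
P(-0.5) = 16.039062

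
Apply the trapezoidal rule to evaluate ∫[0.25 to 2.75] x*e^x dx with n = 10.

f(x) = x*e^x
a = 0.25, b = 2.75, n = 10
h = (b - a)/n = 0.250000

Trapezoidal rule: (h/2)[f(x₀) + 2f(x₁) + 2f(x₂) + ... + f(xₙ)]

x_0 = 0.2500, f(x_0) = 0.321006, coefficient = 1
x_1 = 0.5000, f(x_1) = 0.824361, coefficient = 2
x_2 = 0.7500, f(x_2) = 1.587750, coefficient = 2
x_3 = 1.0000, f(x_3) = 2.718282, coefficient = 2
x_4 = 1.2500, f(x_4) = 4.362929, coefficient = 2
x_5 = 1.5000, f(x_5) = 6.722534, coefficient = 2
x_6 = 1.7500, f(x_6) = 10.070555, coefficient = 2
x_7 = 2.0000, f(x_7) = 14.778112, coefficient = 2
x_8 = 2.2500, f(x_8) = 21.347406, coefficient = 2
x_9 = 2.5000, f(x_9) = 30.456235, coefficient = 2
x_10 = 2.7500, f(x_10) = 43.017238, coefficient = 1

I ≈ (0.250000/2) × 229.074568 = 28.634321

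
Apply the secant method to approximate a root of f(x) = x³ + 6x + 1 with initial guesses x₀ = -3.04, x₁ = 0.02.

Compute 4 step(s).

f(x) = x³ + 6x + 1
x₀ = -3.04, x₁ = 0.02

Secant formula: x_{n+1} = x_n - f(x_n)(x_n - x_{n-1})/(f(x_n) - f(x_{n-1}))

Iteration 1:
  f(-3.040000) = -45.334464
  f(0.020000) = 1.120008
  x_2 = 0.020000 - 1.120008×(0.020000 - (-3.040000))/(1.120008 - (-45.334464))
       = -0.053776
Iteration 2:
  f(0.020000) = 1.120008
  f(-0.053776) = 0.677189
  x_3 = -0.053776 - 0.677189×(-0.053776 - 0.020000)/(0.677189 - 1.120008)
       = -0.166599
Iteration 3:
  f(-0.053776) = 0.677189
  f(-0.166599) = -0.004218
  x_4 = -0.166599 - (-0.004218)×(-0.166599 - (-0.053776))/(-0.004218 - 0.677189)
       = -0.165901
Iteration 4:
  f(-0.166599) = -0.004218
  f(-0.165901) = 0.000030
  x_5 = -0.165901 - 0.000030×(-0.165901 - (-0.166599))/(0.000030 - (-0.004218))
       = -0.165906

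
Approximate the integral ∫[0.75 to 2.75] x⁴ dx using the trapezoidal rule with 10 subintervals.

f(x) = x⁴
a = 0.75, b = 2.75, n = 10
h = (b - a)/n = 0.200000

Trapezoidal rule: (h/2)[f(x₀) + 2f(x₁) + 2f(x₂) + ... + f(xₙ)]

x_0 = 0.7500, f(x_0) = 0.316406, coefficient = 1
x_1 = 0.9500, f(x_1) = 0.814506, coefficient = 2
x_2 = 1.1500, f(x_2) = 1.749006, coefficient = 2
x_3 = 1.3500, f(x_3) = 3.321506, coefficient = 2
x_4 = 1.5500, f(x_4) = 5.772006, coefficient = 2
x_5 = 1.7500, f(x_5) = 9.378906, coefficient = 2
x_6 = 1.9500, f(x_6) = 14.459006, coefficient = 2
x_7 = 2.1500, f(x_7) = 21.367506, coefficient = 2
x_8 = 2.3500, f(x_8) = 30.498006, coefficient = 2
x_9 = 2.5500, f(x_9) = 42.282506, coefficient = 2
x_10 = 2.7500, f(x_10) = 57.191406, coefficient = 1

I ≈ (0.200000/2) × 316.793725 = 31.679372
Exact value: 31.407813
Error: 0.271560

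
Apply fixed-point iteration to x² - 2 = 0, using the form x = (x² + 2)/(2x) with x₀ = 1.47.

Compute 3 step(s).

Equation: x² - 2 = 0
Fixed-point form: x = (x² + 2)/(2x)
x₀ = 1.47

x_1 = g(1.470000) = 1.415272
x_2 = g(1.415272) = 1.414214
x_3 = g(1.414214) = 1.414214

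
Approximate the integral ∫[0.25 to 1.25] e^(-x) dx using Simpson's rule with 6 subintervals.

f(x) = e^(-x)
a = 0.25, b = 1.25, n = 6
h = (b - a)/n = 0.166667

Simpson's rule: (h/3)[f(x₀) + 4f(x₁) + 2f(x₂) + ... + f(xₙ)]

x_0 = 0.2500, f(x_0) = 0.778801, coefficient = 1
x_1 = 0.4167, f(x_1) = 0.659241, coefficient = 4
x_2 = 0.5833, f(x_2) = 0.558035, coefficient = 2
x_3 = 0.7500, f(x_3) = 0.472367, coefficient = 4
x_4 = 0.9167, f(x_4) = 0.399850, coefficient = 2
x_5 = 1.0833, f(x_5) = 0.338465, coefficient = 4
x_6 = 1.2500, f(x_6) = 0.286505, coefficient = 1

I ≈ (0.166667/3) × 8.861366 = 0.492298
Exact value: 0.492296
Error: 0.000002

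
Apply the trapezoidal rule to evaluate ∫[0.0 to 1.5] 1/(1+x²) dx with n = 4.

f(x) = 1/(1+x²)
a = 0.0, b = 1.5, n = 4
h = (b - a)/n = 0.375000

Trapezoidal rule: (h/2)[f(x₀) + 2f(x₁) + 2f(x₂) + ... + f(xₙ)]

x_0 = 0.0000, f(x_0) = 1.000000, coefficient = 1
x_1 = 0.3750, f(x_1) = 0.876712, coefficient = 2
x_2 = 0.7500, f(x_2) = 0.640000, coefficient = 2
x_3 = 1.1250, f(x_3) = 0.441379, coefficient = 2
x_4 = 1.5000, f(x_4) = 0.307692, coefficient = 1

I ≈ (0.375000/2) × 5.223876 = 0.979477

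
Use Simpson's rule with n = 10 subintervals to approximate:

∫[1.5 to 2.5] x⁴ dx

f(x) = x⁴
a = 1.5, b = 2.5, n = 10
h = (b - a)/n = 0.100000

Simpson's rule: (h/3)[f(x₀) + 4f(x₁) + 2f(x₂) + ... + f(xₙ)]

x_0 = 1.5000, f(x_0) = 5.062500, coefficient = 1
x_1 = 1.6000, f(x_1) = 6.553600, coefficient = 4
x_2 = 1.7000, f(x_2) = 8.352100, coefficient = 2
x_3 = 1.8000, f(x_3) = 10.497600, coefficient = 4
x_4 = 1.9000, f(x_4) = 13.032100, coefficient = 2
x_5 = 2.0000, f(x_5) = 16.000000, coefficient = 4
x_6 = 2.1000, f(x_6) = 19.448100, coefficient = 2
x_7 = 2.2000, f(x_7) = 23.425600, coefficient = 4
x_8 = 2.3000, f(x_8) = 27.984100, coefficient = 2
x_9 = 2.4000, f(x_9) = 33.177600, coefficient = 4
x_10 = 2.5000, f(x_10) = 39.062500, coefficient = 1

I ≈ (0.100000/3) × 540.375400 = 18.012513
Exact value: 18.012500
Error: 0.000013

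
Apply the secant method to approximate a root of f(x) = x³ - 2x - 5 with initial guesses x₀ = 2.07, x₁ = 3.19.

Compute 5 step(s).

f(x) = x³ - 2x - 5
x₀ = 2.07, x₁ = 3.19

Secant formula: x_{n+1} = x_n - f(x_n)(x_n - x_{n-1})/(f(x_n) - f(x_{n-1}))

Iteration 1:
  f(2.070000) = -0.270257
  f(3.190000) = 21.081759
  x_2 = 3.190000 - 21.081759×(3.190000 - 2.070000)/(21.081759 - (-0.270257))
       = 2.084176
Iteration 2:
  f(3.190000) = 21.081759
  f(2.084176) = -0.115129
  x_3 = 2.084176 - (-0.115129)×(2.084176 - 3.190000)/(-0.115129 - 21.081759)
       = 2.090182
Iteration 3:
  f(2.084176) = -0.115129
  f(2.090182) = -0.048647
  x_4 = 2.090182 - (-0.048647)×(2.090182 - 2.084176)/(-0.048647 - (-0.115129))
       = 2.094577
Iteration 4:
  f(2.090182) = -0.048647
  f(2.094577) = 0.000287
  x_5 = 2.094577 - 0.000287×(2.094577 - 2.090182)/(0.000287 - (-0.048647))
       = 2.094551
Iteration 5:
  f(2.094577) = 0.000287
  f(2.094551) = -0.000001
  x_6 = 2.094551 - (-0.000001)×(2.094551 - 2.094577)/(-0.000001 - 0.000287)
       = 2.094551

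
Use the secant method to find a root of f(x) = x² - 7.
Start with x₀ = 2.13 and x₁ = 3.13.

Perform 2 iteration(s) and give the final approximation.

f(x) = x² - 7
x₀ = 2.13, x₁ = 3.13

Secant formula: x_{n+1} = x_n - f(x_n)(x_n - x_{n-1})/(f(x_n) - f(x_{n-1}))

Iteration 1:
  f(2.130000) = -2.463100
  f(3.130000) = 2.796900
  x_2 = 3.130000 - 2.796900×(3.130000 - 2.130000)/(2.796900 - (-2.463100))
       = 2.598270
Iteration 2:
  f(3.130000) = 2.796900
  f(2.598270) = -0.248993
  x_3 = 2.598270 - (-0.248993)×(2.598270 - 3.130000)/(-0.248993 - 2.796900)
       = 2.641737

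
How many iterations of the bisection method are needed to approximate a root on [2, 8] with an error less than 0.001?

We need (b-a)/2^n ≤ 0.001
(8 - 2)/2^n ≤ 0.001
6/2^n ≤ 0.001
2^n ≥ 6000
n ≥ log₂(6000) = 12.55
n ≥ 13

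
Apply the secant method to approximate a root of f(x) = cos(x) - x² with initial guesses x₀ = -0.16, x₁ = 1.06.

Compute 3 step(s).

f(x) = cos(x) - x²
x₀ = -0.16, x₁ = 1.06

Secant formula: x_{n+1} = x_n - f(x_n)(x_n - x_{n-1})/(f(x_n) - f(x_{n-1}))

Iteration 1:
  f(-0.160000) = 0.961627
  f(1.060000) = -0.634728
  x_2 = 1.060000 - (-0.634728)×(1.060000 - (-0.160000))/(-0.634728 - 0.961627)
       = 0.574915
Iteration 2:
  f(1.060000) = -0.634728
  f(0.574915) = 0.508711
  x_3 = 0.574915 - 0.508711×(0.574915 - 1.060000)/(0.508711 - (-0.634728))
       = 0.790727
Iteration 3:
  f(0.574915) = 0.508711
  f(0.790727) = 0.078079
  x_4 = 0.790727 - 0.078079×(0.790727 - 0.574915)/(0.078079 - 0.508711)
       = 0.829857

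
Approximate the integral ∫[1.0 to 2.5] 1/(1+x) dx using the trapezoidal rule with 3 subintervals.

f(x) = 1/(1+x)
a = 1.0, b = 2.5, n = 3
h = (b - a)/n = 0.500000

Trapezoidal rule: (h/2)[f(x₀) + 2f(x₁) + 2f(x₂) + ... + f(xₙ)]

x_0 = 1.0000, f(x_0) = 0.500000, coefficient = 1
x_1 = 1.5000, f(x_1) = 0.400000, coefficient = 2
x_2 = 2.0000, f(x_2) = 0.333333, coefficient = 2
x_3 = 2.5000, f(x_3) = 0.285714, coefficient = 1

I ≈ (0.500000/2) × 2.252381 = 0.563095
Exact value: 0.559616
Error: 0.003479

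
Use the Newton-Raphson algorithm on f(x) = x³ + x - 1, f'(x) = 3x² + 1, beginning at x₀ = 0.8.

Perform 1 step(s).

f(x) = x³ + x - 1
f'(x) = 3x² + 1
x₀ = 0.8

Newton-Raphson formula: x_{n+1} = x_n - f(x_n)/f'(x_n)

Iteration 1:
  f(0.800000) = 0.312000
  f'(0.800000) = 2.920000
  x_1 = 0.800000 - 0.312000/2.920000 = 0.693151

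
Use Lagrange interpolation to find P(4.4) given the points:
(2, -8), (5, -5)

Lagrange interpolation formula:
P(x) = Σ yᵢ × Lᵢ(x)
where Lᵢ(x) = Π_{j≠i} (x - xⱼ)/(xᵢ - xⱼ)

L_0(4.4) = (4.4 - 5)/(2 - 5) = 0.200000
L_1(4.4) = (4.4 - 2)/(5 - 2) = 0.800000

P(4.4) = (-8)×L_0(4.4) + (-5)×L_1(4.4)
P(4.4) = -5.600000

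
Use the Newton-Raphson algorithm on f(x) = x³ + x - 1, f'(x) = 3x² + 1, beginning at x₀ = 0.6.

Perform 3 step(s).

f(x) = x³ + x - 1
f'(x) = 3x² + 1
x₀ = 0.6

Newton-Raphson formula: x_{n+1} = x_n - f(x_n)/f'(x_n)

Iteration 1:
  f(0.600000) = -0.184000
  f'(0.600000) = 2.080000
  x_1 = 0.600000 - (-0.184000)/2.080000 = 0.688462
Iteration 2:
  f(0.688462) = 0.014778
  f'(0.688462) = 2.421938
  x_2 = 0.688462 - 0.014778/2.421938 = 0.682360
Iteration 3:
  f(0.682360) = 0.000077
  f'(0.682360) = 2.396845
  x_3 = 0.682360 - 0.000077/2.396845 = 0.682328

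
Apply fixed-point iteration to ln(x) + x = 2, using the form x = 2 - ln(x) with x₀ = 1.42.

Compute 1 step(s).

Equation: ln(x) + x = 2
Fixed-point form: x = 2 - ln(x)
x₀ = 1.42

x_1 = g(1.420000) = 1.649343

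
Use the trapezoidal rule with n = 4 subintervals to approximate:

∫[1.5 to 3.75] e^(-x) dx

f(x) = e^(-x)
a = 1.5, b = 3.75, n = 4
h = (b - a)/n = 0.562500

Trapezoidal rule: (h/2)[f(x₀) + 2f(x₁) + 2f(x₂) + ... + f(xₙ)]

x_0 = 1.5000, f(x_0) = 0.223130, coefficient = 1
x_1 = 2.0625, f(x_1) = 0.127136, coefficient = 2
x_2 = 2.6250, f(x_2) = 0.072440, coefficient = 2
x_3 = 3.1875, f(x_3) = 0.041275, coefficient = 2
x_4 = 3.7500, f(x_4) = 0.023518, coefficient = 1

I ≈ (0.562500/2) × 0.728349 = 0.204848
Exact value: 0.199612
Error: 0.005236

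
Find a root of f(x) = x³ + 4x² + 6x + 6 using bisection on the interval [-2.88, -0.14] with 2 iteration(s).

f(x) = x³ + 4x² + 6x + 6
Initial interval: [-2.88, -0.14]

Iteration 1:
  c_1 = (-2.880000 + (-0.140000))/2 = -1.510000
  f(c_1) = f(-1.510000) = 2.617449
  f(a) × f(c) < 0, new interval: [-2.880000, -1.510000]
Iteration 2:
  c_2 = (-2.880000 + (-1.510000))/2 = -2.195000
  f(c_2) = f(-2.195000) = 1.526535
  f(a) × f(c) < 0, new interval: [-2.880000, -2.195000]

After 2 iteration(s), the approximation is c_2 = -2.195000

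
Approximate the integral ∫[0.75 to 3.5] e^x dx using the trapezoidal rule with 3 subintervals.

f(x) = e^x
a = 0.75, b = 3.5, n = 3
h = (b - a)/n = 0.916667

Trapezoidal rule: (h/2)[f(x₀) + 2f(x₁) + 2f(x₂) + ... + f(xₙ)]

x_0 = 0.7500, f(x_0) = 2.117000, coefficient = 1
x_1 = 1.6667, f(x_1) = 5.294490, coefficient = 2
x_2 = 2.5833, f(x_2) = 13.241202, coefficient = 2
x_3 = 3.5000, f(x_3) = 33.115452, coefficient = 1

I ≈ (0.916667/2) × 72.303836 = 33.139258
Exact value: 30.998452
Error: 2.140806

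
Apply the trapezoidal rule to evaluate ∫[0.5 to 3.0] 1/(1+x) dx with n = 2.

f(x) = 1/(1+x)
a = 0.5, b = 3.0, n = 2
h = (b - a)/n = 1.250000

Trapezoidal rule: (h/2)[f(x₀) + 2f(x₁) + 2f(x₂) + ... + f(xₙ)]

x_0 = 0.5000, f(x_0) = 0.666667, coefficient = 1
x_1 = 1.7500, f(x_1) = 0.363636, coefficient = 2
x_2 = 3.0000, f(x_2) = 0.250000, coefficient = 1

I ≈ (1.250000/2) × 1.643939 = 1.027462
Exact value: 0.980829
Error: 0.046633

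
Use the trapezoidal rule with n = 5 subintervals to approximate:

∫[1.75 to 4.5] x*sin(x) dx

f(x) = x*sin(x)
a = 1.75, b = 4.5, n = 5
h = (b - a)/n = 0.550000

Trapezoidal rule: (h/2)[f(x₀) + 2f(x₁) + 2f(x₂) + ... + f(xₙ)]

x_0 = 1.7500, f(x_0) = 1.721975, coefficient = 1
x_1 = 2.3000, f(x_1) = 1.715122, coefficient = 2
x_2 = 2.8500, f(x_2) = 0.819312, coefficient = 2
x_3 = 3.4000, f(x_3) = -0.868840, coefficient = 2
x_4 = 3.9500, f(x_4) = -2.856593, coefficient = 2
x_5 = 4.5000, f(x_5) = -4.398886, coefficient = 1

I ≈ (0.550000/2) × -5.058907 = -1.391199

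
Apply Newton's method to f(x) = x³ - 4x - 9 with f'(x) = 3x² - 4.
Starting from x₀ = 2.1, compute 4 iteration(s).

f(x) = x³ - 4x - 9
f'(x) = 3x² - 4
x₀ = 2.1

Newton-Raphson formula: x_{n+1} = x_n - f(x_n)/f'(x_n)

Iteration 1:
  f(2.100000) = -8.139000
  f'(2.100000) = 9.230000
  x_1 = 2.100000 - (-8.139000)/9.230000 = 2.981798
Iteration 2:
  f(2.981798) = 5.584341
  f'(2.981798) = 22.673367
  x_2 = 2.981798 - 5.584341/22.673367 = 2.735503
Iteration 3:
  f(2.735503) = 0.527699
  f'(2.735503) = 18.448935
  x_3 = 2.735503 - 0.527699/18.448935 = 2.706900
Iteration 4:
  f(2.706900) = 0.006691
  f'(2.706900) = 17.981924
  x_4 = 2.706900 - 0.006691/17.981924 = 2.706528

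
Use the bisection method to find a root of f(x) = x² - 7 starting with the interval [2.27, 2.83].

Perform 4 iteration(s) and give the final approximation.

f(x) = x² - 7
Initial interval: [2.27, 2.83]

Iteration 1:
  c_1 = (2.270000 + 2.830000)/2 = 2.550000
  f(c_1) = f(2.550000) = -0.497500
  f(a) × f(c) ≥ 0, new interval: [2.550000, 2.830000]
Iteration 2:
  c_2 = (2.550000 + 2.830000)/2 = 2.690000
  f(c_2) = f(2.690000) = 0.236100
  f(a) × f(c) < 0, new interval: [2.550000, 2.690000]
Iteration 3:
  c_3 = (2.550000 + 2.690000)/2 = 2.620000
  f(c_3) = f(2.620000) = -0.135600
  f(a) × f(c) ≥ 0, new interval: [2.620000, 2.690000]
Iteration 4:
  c_4 = (2.620000 + 2.690000)/2 = 2.655000
  f(c_4) = f(2.655000) = 0.049025
  f(a) × f(c) < 0, new interval: [2.620000, 2.655000]

After 4 iteration(s), the approximation is c_4 = 2.655000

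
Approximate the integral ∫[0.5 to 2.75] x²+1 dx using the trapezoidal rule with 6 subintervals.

f(x) = x²+1
a = 0.5, b = 2.75, n = 6
h = (b - a)/n = 0.375000

Trapezoidal rule: (h/2)[f(x₀) + 2f(x₁) + 2f(x₂) + ... + f(xₙ)]

x_0 = 0.5000, f(x_0) = 1.250000, coefficient = 1
x_1 = 0.8750, f(x_1) = 1.765625, coefficient = 2
x_2 = 1.2500, f(x_2) = 2.562500, coefficient = 2
x_3 = 1.6250, f(x_3) = 3.640625, coefficient = 2
x_4 = 2.0000, f(x_4) = 5.000000, coefficient = 2
x_5 = 2.3750, f(x_5) = 6.640625, coefficient = 2
x_6 = 2.7500, f(x_6) = 8.562500, coefficient = 1

I ≈ (0.375000/2) × 49.031250 = 9.193359
Exact value: 9.140625
Error: 0.052734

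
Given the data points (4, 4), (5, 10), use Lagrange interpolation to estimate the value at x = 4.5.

Lagrange interpolation formula:
P(x) = Σ yᵢ × Lᵢ(x)
where Lᵢ(x) = Π_{j≠i} (x - xⱼ)/(xᵢ - xⱼ)

L_0(4.5) = (4.5 - 5)/(4 - 5) = 0.500000
L_1(4.5) = (4.5 - 4)/(5 - 4) = 0.500000

P(4.5) = 4×L_0(4.5) + 10×L_1(4.5)
P(4.5) = 7.000000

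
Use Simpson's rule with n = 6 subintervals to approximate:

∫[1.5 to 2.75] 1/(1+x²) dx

f(x) = 1/(1+x²)
a = 1.5, b = 2.75, n = 6
h = (b - a)/n = 0.208333

Simpson's rule: (h/3)[f(x₀) + 4f(x₁) + 2f(x₂) + ... + f(xₙ)]

x_0 = 1.5000, f(x_0) = 0.307692, coefficient = 1
x_1 = 1.7083, f(x_1) = 0.255206, coefficient = 4
x_2 = 1.9167, f(x_2) = 0.213967, coefficient = 2
x_3 = 2.1250, f(x_3) = 0.181303, coefficient = 4
x_4 = 2.3333, f(x_4) = 0.155172, coefficient = 2
x_5 = 2.5417, f(x_5) = 0.134047, coefficient = 4
x_6 = 2.7500, f(x_6) = 0.116788, coefficient = 1

I ≈ (0.208333/3) × 3.444985 = 0.239235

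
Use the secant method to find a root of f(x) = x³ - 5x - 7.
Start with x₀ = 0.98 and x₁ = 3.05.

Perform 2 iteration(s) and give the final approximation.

f(x) = x³ - 5x - 7
x₀ = 0.98, x₁ = 3.05

Secant formula: x_{n+1} = x_n - f(x_n)(x_n - x_{n-1})/(f(x_n) - f(x_{n-1}))

Iteration 1:
  f(0.980000) = -10.958808
  f(3.050000) = 6.122625
  x_2 = 3.050000 - 6.122625×(3.050000 - 0.980000)/(6.122625 - (-10.958808))
       = 2.308035
Iteration 2:
  f(3.050000) = 6.122625
  f(2.308035) = -6.245219
  x_3 = 2.308035 - (-6.245219)×(2.308035 - 3.050000)/(-6.245219 - 6.122625)
       = 2.682695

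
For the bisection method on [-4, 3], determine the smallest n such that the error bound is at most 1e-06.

We need (b-a)/2^n ≤ 1e-06
(3 - (-4))/2^n ≤ 1e-06
7/2^n ≤ 1e-06
2^n ≥ 7000000
n ≥ log₂(7000000) = 22.74
n ≥ 23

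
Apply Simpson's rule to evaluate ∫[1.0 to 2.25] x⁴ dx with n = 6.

f(x) = x⁴
a = 1.0, b = 2.25, n = 6
h = (b - a)/n = 0.208333

Simpson's rule: (h/3)[f(x₀) + 4f(x₁) + 2f(x₂) + ... + f(xₙ)]

x_0 = 1.0000, f(x_0) = 1.000000, coefficient = 1
x_1 = 1.2083, f(x_1) = 2.131803, coefficient = 4
x_2 = 1.4167, f(x_2) = 4.027826, coefficient = 2
x_3 = 1.6250, f(x_3) = 6.972900, coefficient = 4
x_4 = 1.8333, f(x_4) = 11.297068, coefficient = 2
x_5 = 2.0417, f(x_5) = 17.375582, coefficient = 4
x_6 = 2.2500, f(x_6) = 25.628906, coefficient = 1

I ≈ (0.208333/3) × 163.199834 = 11.333322
Exact value: 11.333008
Error: 0.000314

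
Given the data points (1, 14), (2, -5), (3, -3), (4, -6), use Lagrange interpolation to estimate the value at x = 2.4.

Lagrange interpolation formula:
P(x) = Σ yᵢ × Lᵢ(x)
where Lᵢ(x) = Π_{j≠i} (x - xⱼ)/(xᵢ - xⱼ)

L_0(2.4) = (2.4 - 2)/(1 - 2) × (2.4 - 3)/(1 - 3) × (2.4 - 4)/(1 - 4) = -0.064000
L_1(2.4) = (2.4 - 1)/(2 - 1) × (2.4 - 3)/(2 - 3) × (2.4 - 4)/(2 - 4) = 0.672000
L_2(2.4) = (2.4 - 1)/(3 - 1) × (2.4 - 2)/(3 - 2) × (2.4 - 4)/(3 - 4) = 0.448000
L_3(2.4) = (2.4 - 1)/(4 - 1) × (2.4 - 2)/(4 - 2) × (2.4 - 3)/(4 - 3) = -0.056000

P(2.4) = 14×L_0(2.4) + (-5)×L_1(2.4) + (-3)×L_2(2.4) + (-6)×L_3(2.4)
P(2.4) = -5.264000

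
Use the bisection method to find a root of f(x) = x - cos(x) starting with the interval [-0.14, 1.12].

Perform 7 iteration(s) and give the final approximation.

f(x) = x - cos(x)
Initial interval: [-0.14, 1.12]

Iteration 1:
  c_1 = (-0.140000 + 1.120000)/2 = 0.490000
  f(c_1) = f(0.490000) = -0.392333
  f(a) × f(c) ≥ 0, new interval: [0.490000, 1.120000]
Iteration 2:
  c_2 = (0.490000 + 1.120000)/2 = 0.805000
  f(c_2) = f(0.805000) = 0.111889
  f(a) × f(c) < 0, new interval: [0.490000, 0.805000]
Iteration 3:
  c_3 = (0.490000 + 0.805000)/2 = 0.647500
  f(c_3) = f(0.647500) = -0.150094
  f(a) × f(c) ≥ 0, new interval: [0.647500, 0.805000]
Iteration 4:
  c_4 = (0.647500 + 0.805000)/2 = 0.726250
  f(c_4) = f(0.726250) = -0.021420
  f(a) × f(c) ≥ 0, new interval: [0.726250, 0.805000]
Iteration 5:
  c_5 = (0.726250 + 0.805000)/2 = 0.765625
  f(c_5) = f(0.765625) = 0.044676
  f(a) × f(c) < 0, new interval: [0.726250, 0.765625]
Iteration 6:
  c_6 = (0.726250 + 0.765625)/2 = 0.745938
  f(c_6) = f(0.745938) = 0.011486
  f(a) × f(c) < 0, new interval: [0.726250, 0.745938]
Iteration 7:
  c_7 = (0.726250 + 0.745938)/2 = 0.736094
  f(c_7) = f(0.736094) = -0.005003
  f(a) × f(c) ≥ 0, new interval: [0.736094, 0.745938]

After 7 iteration(s), the approximation is c_7 = 0.736094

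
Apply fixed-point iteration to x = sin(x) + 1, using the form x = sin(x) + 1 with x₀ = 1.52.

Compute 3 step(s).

Equation: x = sin(x) + 1
Fixed-point form: x = sin(x) + 1
x₀ = 1.52

x_1 = g(1.520000) = 1.998710
x_2 = g(1.998710) = 1.909833
x_3 = g(1.909833) = 1.943075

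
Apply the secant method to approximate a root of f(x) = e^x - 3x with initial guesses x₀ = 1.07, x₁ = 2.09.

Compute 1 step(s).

f(x) = e^x - 3x
x₀ = 1.07, x₁ = 2.09

Secant formula: x_{n+1} = x_n - f(x_n)(x_n - x_{n-1})/(f(x_n) - f(x_{n-1}))

Iteration 1:
  f(1.070000) = -0.294621
  f(2.090000) = 1.814915
  x_2 = 2.090000 - 1.814915×(2.090000 - 1.070000)/(1.814915 - (-0.294621))
       = 1.212455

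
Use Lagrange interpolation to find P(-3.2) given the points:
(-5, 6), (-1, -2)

Lagrange interpolation formula:
P(x) = Σ yᵢ × Lᵢ(x)
where Lᵢ(x) = Π_{j≠i} (x - xⱼ)/(xᵢ - xⱼ)

L_0(-3.2) = (-3.2 - (-1))/(-5 - (-1)) = 0.550000
L_1(-3.2) = (-3.2 - (-5))/(-1 - (-5)) = 0.450000

P(-3.2) = 6×L_0(-3.2) + (-2)×L_1(-3.2)
P(-3.2) = 2.400000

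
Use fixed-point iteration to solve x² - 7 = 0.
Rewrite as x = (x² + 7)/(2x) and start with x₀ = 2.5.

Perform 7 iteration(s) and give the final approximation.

Equation: x² - 7 = 0
Fixed-point form: x = (x² + 7)/(2x)
x₀ = 2.5

x_1 = g(2.500000) = 2.650000
x_2 = g(2.650000) = 2.645755
x_3 = g(2.645755) = 2.645751
x_4 = g(2.645751) = 2.645751
x_5 = g(2.645751) = 2.645751
x_6 = g(2.645751) = 2.645751
x_7 = g(2.645751) = 2.645751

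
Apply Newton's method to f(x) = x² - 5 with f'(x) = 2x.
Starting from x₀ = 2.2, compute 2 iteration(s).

f(x) = x² - 5
f'(x) = 2x
x₀ = 2.2

Newton-Raphson formula: x_{n+1} = x_n - f(x_n)/f'(x_n)

Iteration 1:
  f(2.200000) = -0.160000
  f'(2.200000) = 4.400000
  x_1 = 2.200000 - (-0.160000)/4.400000 = 2.236364
Iteration 2:
  f(2.236364) = 0.001322
  f'(2.236364) = 4.472727
  x_2 = 2.236364 - 0.001322/4.472727 = 2.236068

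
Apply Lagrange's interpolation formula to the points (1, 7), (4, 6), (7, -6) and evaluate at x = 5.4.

Lagrange interpolation formula:
P(x) = Σ yᵢ × Lᵢ(x)
where Lᵢ(x) = Π_{j≠i} (x - xⱼ)/(xᵢ - xⱼ)

L_0(5.4) = (5.4 - 4)/(1 - 4) × (5.4 - 7)/(1 - 7) = -0.124444
L_1(5.4) = (5.4 - 1)/(4 - 1) × (5.4 - 7)/(4 - 7) = 0.782222
L_2(5.4) = (5.4 - 1)/(7 - 1) × (5.4 - 4)/(7 - 4) = 0.342222

P(5.4) = 7×L_0(5.4) + 6×L_1(5.4) + (-6)×L_2(5.4)
P(5.4) = 1.768889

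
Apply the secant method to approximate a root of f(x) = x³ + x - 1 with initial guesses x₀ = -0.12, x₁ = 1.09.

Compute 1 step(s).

f(x) = x³ + x - 1
x₀ = -0.12, x₁ = 1.09

Secant formula: x_{n+1} = x_n - f(x_n)(x_n - x_{n-1})/(f(x_n) - f(x_{n-1}))

Iteration 1:
  f(-0.120000) = -1.121728
  f(1.090000) = 1.385029
  x_2 = 1.090000 - 1.385029×(1.090000 - (-0.120000))/(1.385029 - (-1.121728))
       = 0.421453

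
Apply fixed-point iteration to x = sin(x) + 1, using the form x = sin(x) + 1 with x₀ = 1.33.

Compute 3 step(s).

Equation: x = sin(x) + 1
Fixed-point form: x = sin(x) + 1
x₀ = 1.33

x_1 = g(1.330000) = 1.971148
x_2 = g(1.971148) = 1.920924
x_3 = g(1.920924) = 1.939329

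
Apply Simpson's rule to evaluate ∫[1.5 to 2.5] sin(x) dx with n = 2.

f(x) = sin(x)
a = 1.5, b = 2.5, n = 2
h = (b - a)/n = 0.500000

Simpson's rule: (h/3)[f(x₀) + 4f(x₁) + 2f(x₂) + ... + f(xₙ)]

x_0 = 1.5000, f(x_0) = 0.997495, coefficient = 1
x_1 = 2.0000, f(x_1) = 0.909297, coefficient = 4
x_2 = 2.5000, f(x_2) = 0.598472, coefficient = 1

I ≈ (0.500000/3) × 5.233157 = 0.872193
Exact value: 0.871881
Error: 0.000312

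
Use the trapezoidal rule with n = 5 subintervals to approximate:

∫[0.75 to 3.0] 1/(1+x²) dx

f(x) = 1/(1+x²)
a = 0.75, b = 3.0, n = 5
h = (b - a)/n = 0.450000

Trapezoidal rule: (h/2)[f(x₀) + 2f(x₁) + 2f(x₂) + ... + f(xₙ)]

x_0 = 0.7500, f(x_0) = 0.640000, coefficient = 1
x_1 = 1.2000, f(x_1) = 0.409836, coefficient = 2
x_2 = 1.6500, f(x_2) = 0.268637, coefficient = 2
x_3 = 2.1000, f(x_3) = 0.184843, coefficient = 2
x_4 = 2.5500, f(x_4) = 0.133289, coefficient = 2
x_5 = 3.0000, f(x_5) = 0.100000, coefficient = 1

I ≈ (0.450000/2) × 2.733209 = 0.614972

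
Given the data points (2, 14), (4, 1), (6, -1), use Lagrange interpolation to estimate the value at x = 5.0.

Lagrange interpolation formula:
P(x) = Σ yᵢ × Lᵢ(x)
where Lᵢ(x) = Π_{j≠i} (x - xⱼ)/(xᵢ - xⱼ)

L_0(5.0) = (5.0 - 4)/(2 - 4) × (5.0 - 6)/(2 - 6) = -0.125000
L_1(5.0) = (5.0 - 2)/(4 - 2) × (5.0 - 6)/(4 - 6) = 0.750000
L_2(5.0) = (5.0 - 2)/(6 - 2) × (5.0 - 4)/(6 - 4) = 0.375000

P(5.0) = 14×L_0(5.0) + 1×L_1(5.0) + (-1)×L_2(5.0)
P(5.0) = -1.375000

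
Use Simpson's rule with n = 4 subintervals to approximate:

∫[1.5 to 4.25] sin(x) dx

f(x) = sin(x)
a = 1.5, b = 4.25, n = 4
h = (b - a)/n = 0.687500

Simpson's rule: (h/3)[f(x₀) + 4f(x₁) + 2f(x₂) + ... + f(xₙ)]

x_0 = 1.5000, f(x_0) = 0.997495, coefficient = 1
x_1 = 2.1875, f(x_1) = 0.815789, coefficient = 4
x_2 = 2.8750, f(x_2) = 0.263446, coefficient = 2
x_3 = 3.5625, f(x_3) = -0.408589, coefficient = 4
x_4 = 4.2500, f(x_4) = -0.894989, coefficient = 1

I ≈ (0.687500/3) × 2.258200 = 0.517504
Exact value: 0.516825
Error: 0.000679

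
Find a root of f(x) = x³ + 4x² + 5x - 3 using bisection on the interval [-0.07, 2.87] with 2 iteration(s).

f(x) = x³ + 4x² + 5x - 3
Initial interval: [-0.07, 2.87]

Iteration 1:
  c_1 = (-0.070000 + 2.870000)/2 = 1.400000
  f(c_1) = f(1.400000) = 14.584000
  f(a) × f(c) < 0, new interval: [-0.070000, 1.400000]
Iteration 2:
  c_2 = (-0.070000 + 1.400000)/2 = 0.665000
  f(c_2) = f(0.665000) = 2.387980
  f(a) × f(c) < 0, new interval: [-0.070000, 0.665000]

After 2 iteration(s), the approximation is c_2 = 0.665000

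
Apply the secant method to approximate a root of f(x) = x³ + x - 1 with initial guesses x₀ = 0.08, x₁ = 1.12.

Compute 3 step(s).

f(x) = x³ + x - 1
x₀ = 0.08, x₁ = 1.12

Secant formula: x_{n+1} = x_n - f(x_n)(x_n - x_{n-1})/(f(x_n) - f(x_{n-1}))

Iteration 1:
  f(0.080000) = -0.919488
  f(1.120000) = 1.524928
  x_2 = 1.120000 - 1.524928×(1.120000 - 0.080000)/(1.524928 - (-0.919488))
       = 0.471205
Iteration 2:
  f(1.120000) = 1.524928
  f(0.471205) = -0.424172
  x_3 = 0.471205 - (-0.424172)×(0.471205 - 1.120000)/(-0.424172 - 1.524928)
       = 0.612399
Iteration 3:
  f(0.471205) = -0.424172
  f(0.612399) = -0.157932
  x_4 = 0.612399 - (-0.157932)×(0.612399 - 0.471205)/(-0.157932 - (-0.424172))
       = 0.696154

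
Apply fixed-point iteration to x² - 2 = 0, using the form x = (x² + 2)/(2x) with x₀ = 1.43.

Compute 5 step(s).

Equation: x² - 2 = 0
Fixed-point form: x = (x² + 2)/(2x)
x₀ = 1.43

x_1 = g(1.430000) = 1.414301
x_2 = g(1.414301) = 1.414214
x_3 = g(1.414214) = 1.414214
x_4 = g(1.414214) = 1.414214
x_5 = g(1.414214) = 1.414214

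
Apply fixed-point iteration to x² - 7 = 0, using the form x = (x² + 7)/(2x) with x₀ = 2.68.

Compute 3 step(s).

Equation: x² - 7 = 0
Fixed-point form: x = (x² + 7)/(2x)
x₀ = 2.68

x_1 = g(2.680000) = 2.645970
x_2 = g(2.645970) = 2.645751
x_3 = g(2.645751) = 2.645751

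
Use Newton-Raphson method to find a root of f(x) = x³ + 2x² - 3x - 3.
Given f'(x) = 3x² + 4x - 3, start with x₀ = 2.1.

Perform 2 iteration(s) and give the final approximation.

f(x) = x³ + 2x² - 3x - 3
f'(x) = 3x² + 4x - 3
x₀ = 2.1

Newton-Raphson formula: x_{n+1} = x_n - f(x_n)/f'(x_n)

Iteration 1:
  f(2.100000) = 8.781000
  f'(2.100000) = 18.630000
  x_1 = 2.100000 - 8.781000/18.630000 = 1.628663
Iteration 2:
  f(1.628663) = 1.739201
  f'(1.628663) = 11.472288
  x_2 = 1.628663 - 1.739201/11.472288 = 1.477063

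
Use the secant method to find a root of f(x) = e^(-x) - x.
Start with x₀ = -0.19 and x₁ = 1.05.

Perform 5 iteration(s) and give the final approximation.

f(x) = e^(-x) - x
x₀ = -0.19, x₁ = 1.05

Secant formula: x_{n+1} = x_n - f(x_n)(x_n - x_{n-1})/(f(x_n) - f(x_{n-1}))

Iteration 1:
  f(-0.190000) = 1.399250
  f(1.050000) = -0.700062
  x_2 = 1.050000 - (-0.700062)×(1.050000 - (-0.190000))/(-0.700062 - 1.399250)
       = 0.636494
Iteration 2:
  f(1.050000) = -0.700062
  f(0.636494) = -0.107350
  x_3 = 0.636494 - (-0.107350)×(0.636494 - 1.050000)/(-0.107350 - (-0.700062))
       = 0.561601
Iteration 3:
  f(0.636494) = -0.107350
  f(0.561601) = 0.008694
  x_4 = 0.561601 - 0.008694×(0.561601 - 0.636494)/(0.008694 - (-0.107350))
       = 0.567212
Iteration 4:
  f(0.561601) = 0.008694
  f(0.567212) = -0.000108
  x_5 = 0.567212 - (-0.000108)×(0.567212 - 0.561601)/(-0.000108 - 0.008694)
       = 0.567143
Iteration 5:
  f(0.567212) = -0.000108
  f(0.567143) = 0.000000
  x_6 = 0.567143 - 0.000000×(0.567143 - 0.567212)/(0.000000 - (-0.000108))
       = 0.567143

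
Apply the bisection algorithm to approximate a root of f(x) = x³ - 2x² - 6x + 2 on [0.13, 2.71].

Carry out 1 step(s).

f(x) = x³ - 2x² - 6x + 2
Initial interval: [0.13, 2.71]

Iteration 1:
  c_1 = (0.130000 + 2.710000)/2 = 1.420000
  f(c_1) = f(1.420000) = -7.689512
  f(a) × f(c) < 0, new interval: [0.130000, 1.420000]

After 1 iteration(s), the approximation is c_1 = 1.420000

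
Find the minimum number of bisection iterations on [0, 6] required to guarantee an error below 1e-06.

We need (b-a)/2^n ≤ 1e-06
(6 - 0)/2^n ≤ 1e-06
6/2^n ≤ 1e-06
2^n ≥ 6000000
n ≥ log₂(6000000) = 22.52
n ≥ 23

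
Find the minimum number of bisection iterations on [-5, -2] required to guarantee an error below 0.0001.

We need (b-a)/2^n ≤ 0.0001
(-2 - (-5))/2^n ≤ 0.0001
3/2^n ≤ 0.0001
2^n ≥ 30000
n ≥ log₂(30000) = 14.87
n ≥ 15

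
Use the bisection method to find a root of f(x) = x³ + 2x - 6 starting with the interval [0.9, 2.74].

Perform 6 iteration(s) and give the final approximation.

f(x) = x³ + 2x - 6
Initial interval: [0.9, 2.74]

Iteration 1:
  c_1 = (0.900000 + 2.740000)/2 = 1.820000
  f(c_1) = f(1.820000) = 3.668568
  f(a) × f(c) < 0, new interval: [0.900000, 1.820000]
Iteration 2:
  c_2 = (0.900000 + 1.820000)/2 = 1.360000
  f(c_2) = f(1.360000) = -0.764544
  f(a) × f(c) ≥ 0, new interval: [1.360000, 1.820000]
Iteration 3:
  c_3 = (1.360000 + 1.820000)/2 = 1.590000
  f(c_3) = f(1.590000) = 1.199679
  f(a) × f(c) < 0, new interval: [1.360000, 1.590000]
Iteration 4:
  c_4 = (1.360000 + 1.590000)/2 = 1.475000
  f(c_4) = f(1.475000) = 0.159047
  f(a) × f(c) < 0, new interval: [1.360000, 1.475000]
Iteration 5:
  c_5 = (1.360000 + 1.475000)/2 = 1.417500
  f(c_5) = f(1.417500) = -0.316808
  f(a) × f(c) ≥ 0, new interval: [1.417500, 1.475000]
Iteration 6:
  c_6 = (1.417500 + 1.475000)/2 = 1.446250
  f(c_6) = f(1.446250) = -0.082467
  f(a) × f(c) ≥ 0, new interval: [1.446250, 1.475000]

After 6 iteration(s), the approximation is c_6 = 1.446250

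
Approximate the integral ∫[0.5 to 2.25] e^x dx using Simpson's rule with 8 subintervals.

f(x) = e^x
a = 0.5, b = 2.25, n = 8
h = (b - a)/n = 0.218750

Simpson's rule: (h/3)[f(x₀) + 4f(x₁) + 2f(x₂) + ... + f(xₙ)]

x_0 = 0.5000, f(x_0) = 1.648721, coefficient = 1
x_1 = 0.7188, f(x_1) = 2.051867, coefficient = 4
x_2 = 0.9375, f(x_2) = 2.553589, coefficient = 2
x_3 = 1.1562, f(x_3) = 3.177993, coefficient = 4
x_4 = 1.3750, f(x_4) = 3.955077, coefficient = 2
x_5 = 1.5938, f(x_5) = 4.922173, coefficient = 4
x_6 = 1.8125, f(x_6) = 6.125743, coefficient = 2
x_7 = 2.0312, f(x_7) = 7.623610, coefficient = 4
x_8 = 2.2500, f(x_8) = 9.487736, coefficient = 1

I ≈ (0.218750/3) × 107.507845 = 7.839114
Exact value: 7.839015
Error: 0.000099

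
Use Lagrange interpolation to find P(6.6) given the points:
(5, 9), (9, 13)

Lagrange interpolation formula:
P(x) = Σ yᵢ × Lᵢ(x)
where Lᵢ(x) = Π_{j≠i} (x - xⱼ)/(xᵢ - xⱼ)

L_0(6.6) = (6.6 - 9)/(5 - 9) = 0.600000
L_1(6.6) = (6.6 - 5)/(9 - 5) = 0.400000

P(6.6) = 9×L_0(6.6) + 13×L_1(6.6)
P(6.6) = 10.600000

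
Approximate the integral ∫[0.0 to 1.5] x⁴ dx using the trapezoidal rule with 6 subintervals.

f(x) = x⁴
a = 0.0, b = 1.5, n = 6
h = (b - a)/n = 0.250000

Trapezoidal rule: (h/2)[f(x₀) + 2f(x₁) + 2f(x₂) + ... + f(xₙ)]

x_0 = 0.0000, f(x_0) = 0.000000, coefficient = 1
x_1 = 0.2500, f(x_1) = 0.003906, coefficient = 2
x_2 = 0.5000, f(x_2) = 0.062500, coefficient = 2
x_3 = 0.7500, f(x_3) = 0.316406, coefficient = 2
x_4 = 1.0000, f(x_4) = 1.000000, coefficient = 2
x_5 = 1.2500, f(x_5) = 2.441406, coefficient = 2
x_6 = 1.5000, f(x_6) = 5.062500, coefficient = 1

I ≈ (0.250000/2) × 12.710938 = 1.588867
Exact value: 1.518750
Error: 0.070117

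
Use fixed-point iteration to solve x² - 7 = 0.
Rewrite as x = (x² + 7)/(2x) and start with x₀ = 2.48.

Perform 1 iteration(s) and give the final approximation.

Equation: x² - 7 = 0
Fixed-point form: x = (x² + 7)/(2x)
x₀ = 2.48

x_1 = g(2.480000) = 2.651290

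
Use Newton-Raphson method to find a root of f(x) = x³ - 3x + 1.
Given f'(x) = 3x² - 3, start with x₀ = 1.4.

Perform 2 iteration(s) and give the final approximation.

f(x) = x³ - 3x + 1
f'(x) = 3x² - 3
x₀ = 1.4

Newton-Raphson formula: x_{n+1} = x_n - f(x_n)/f'(x_n)

Iteration 1:
  f(1.400000) = -0.456000
  f'(1.400000) = 2.880000
  x_1 = 1.400000 - (-0.456000)/2.880000 = 1.558333
Iteration 2:
  f(1.558333) = 0.109261
  f'(1.558333) = 4.285208
  x_2 = 1.558333 - 0.109261/4.285208 = 1.532836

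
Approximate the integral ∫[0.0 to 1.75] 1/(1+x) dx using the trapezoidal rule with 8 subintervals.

f(x) = 1/(1+x)
a = 0.0, b = 1.75, n = 8
h = (b - a)/n = 0.218750

Trapezoidal rule: (h/2)[f(x₀) + 2f(x₁) + 2f(x₂) + ... + f(xₙ)]

x_0 = 0.0000, f(x_0) = 1.000000, coefficient = 1
x_1 = 0.2188, f(x_1) = 0.820513, coefficient = 2
x_2 = 0.4375, f(x_2) = 0.695652, coefficient = 2
x_3 = 0.6562, f(x_3) = 0.603774, coefficient = 2
x_4 = 0.8750, f(x_4) = 0.533333, coefficient = 2
x_5 = 1.0938, f(x_5) = 0.477612, coefficient = 2
x_6 = 1.3125, f(x_6) = 0.432432, coefficient = 2
x_7 = 1.5312, f(x_7) = 0.395062, coefficient = 2
x_8 = 1.7500, f(x_8) = 0.363636, coefficient = 1

I ≈ (0.218750/2) × 9.280392 = 1.015043
Exact value: 1.011601
Error: 0.003442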